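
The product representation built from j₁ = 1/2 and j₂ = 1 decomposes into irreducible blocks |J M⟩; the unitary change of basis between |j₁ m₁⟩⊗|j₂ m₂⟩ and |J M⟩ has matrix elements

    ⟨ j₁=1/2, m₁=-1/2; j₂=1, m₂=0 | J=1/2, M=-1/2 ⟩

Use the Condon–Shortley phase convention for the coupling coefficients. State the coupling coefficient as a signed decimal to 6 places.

−√(1/3) = -0.577350

√[2·1!0!1!/3! · 0!1!1!1!0!1!] = √(1/3)
  +(−1)^1/∏(1,0,0,0,0,1)! = -1  (running -1)
⟨..|..⟩ = √(1/3)·(-1) = -0.577350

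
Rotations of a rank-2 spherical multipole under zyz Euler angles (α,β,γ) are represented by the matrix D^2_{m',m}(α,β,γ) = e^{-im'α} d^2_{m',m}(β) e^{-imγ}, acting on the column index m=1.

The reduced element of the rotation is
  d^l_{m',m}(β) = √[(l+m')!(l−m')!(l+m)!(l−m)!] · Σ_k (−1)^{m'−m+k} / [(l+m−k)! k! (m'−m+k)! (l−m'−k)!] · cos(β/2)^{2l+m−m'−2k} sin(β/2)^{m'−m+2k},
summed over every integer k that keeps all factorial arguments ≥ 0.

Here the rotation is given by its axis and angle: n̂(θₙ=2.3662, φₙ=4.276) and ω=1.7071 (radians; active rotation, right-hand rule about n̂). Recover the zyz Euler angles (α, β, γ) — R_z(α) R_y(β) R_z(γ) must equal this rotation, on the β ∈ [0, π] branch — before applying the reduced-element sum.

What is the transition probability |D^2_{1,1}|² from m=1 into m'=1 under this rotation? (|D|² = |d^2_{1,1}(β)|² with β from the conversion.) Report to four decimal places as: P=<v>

P=0.0067

Axis–angle → zyz. n̂ = (sinθₙcosφₙ, sinθₙsinφₙ, cosθₙ) = (-0.295867, -0.634396, -0.714146), ω = 1.7071.
R = I cosω + sinω [n̂]ₓ + (1−cosω) n̂n̂ᵀ gives
  R = [-0.036450, +0.920724, -0.388508; -0.494321, +0.321262, +0.807736; +0.868515, +0.221490, +0.443423]
β = atan2(√(R₁₃²+R₂₃²), R₃₃) = 1.111382; α = atan2(R₂₃, R₁₃) mod 2π = 2.019116; γ = atan2(R₃₂, −R₃₁) mod 2π = 2.891894
First d^2_{1,1}(β=1.1114), then the phase factors e^{-i(1)α} and e^{-i(1)γ}:
With c≡cos(β/2)=0.849536 and s≡sin(β/2)=0.527530, N=[6·1·6·1]^{1/2}=6.000000
Admissible k: 0..1 (factorial args all ≥0)
  k=0: (−1)^0·6.0000/(6)·0.8495^4·0.5275^0 = +0.520868
  k=1: (−1)^1·6.0000/(2)·0.8495^2·0.5275^2 = -0.602532
d^2_{1,1}(1.1114) = +0.520868 -0.602532 = -0.081664
|D^2_{1,1}|² = |d^2_{1,1}(β)|² = (-0.081664)² = 0.006669 (the z-rotation phases have unit modulus)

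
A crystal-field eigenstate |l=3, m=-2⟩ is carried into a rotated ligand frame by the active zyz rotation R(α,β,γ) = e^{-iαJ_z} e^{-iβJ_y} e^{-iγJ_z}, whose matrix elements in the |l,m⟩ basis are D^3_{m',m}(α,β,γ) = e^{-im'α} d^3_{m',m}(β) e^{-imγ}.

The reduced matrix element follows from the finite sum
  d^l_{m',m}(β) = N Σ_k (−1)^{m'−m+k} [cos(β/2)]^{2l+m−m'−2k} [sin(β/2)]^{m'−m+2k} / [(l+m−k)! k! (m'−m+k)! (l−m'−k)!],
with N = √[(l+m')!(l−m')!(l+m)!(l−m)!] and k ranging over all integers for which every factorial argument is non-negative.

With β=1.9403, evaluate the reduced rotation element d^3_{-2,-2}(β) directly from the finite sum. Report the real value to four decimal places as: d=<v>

d^3_{-2,-2}(β=1.9403) via the finite sum:
c=cos(1.940300/2)=0.565176, s=sin(1.940300/2)=0.824970; N=√[1·120·1·120]=120.000000
Admissible k: 0..1 (factorial args all ≥0)
  k=0: (−1)^0·120.0000/(120)·0.5652^6·0.8250^0 = +0.032591
  k=1: (−1)^1·120.0000/(24)·0.5652^4·0.8250^2 = -0.347201
d^3_{-2,-2}(1.9403) = +0.032591 -0.347201 = -0.314610

d=-0.3146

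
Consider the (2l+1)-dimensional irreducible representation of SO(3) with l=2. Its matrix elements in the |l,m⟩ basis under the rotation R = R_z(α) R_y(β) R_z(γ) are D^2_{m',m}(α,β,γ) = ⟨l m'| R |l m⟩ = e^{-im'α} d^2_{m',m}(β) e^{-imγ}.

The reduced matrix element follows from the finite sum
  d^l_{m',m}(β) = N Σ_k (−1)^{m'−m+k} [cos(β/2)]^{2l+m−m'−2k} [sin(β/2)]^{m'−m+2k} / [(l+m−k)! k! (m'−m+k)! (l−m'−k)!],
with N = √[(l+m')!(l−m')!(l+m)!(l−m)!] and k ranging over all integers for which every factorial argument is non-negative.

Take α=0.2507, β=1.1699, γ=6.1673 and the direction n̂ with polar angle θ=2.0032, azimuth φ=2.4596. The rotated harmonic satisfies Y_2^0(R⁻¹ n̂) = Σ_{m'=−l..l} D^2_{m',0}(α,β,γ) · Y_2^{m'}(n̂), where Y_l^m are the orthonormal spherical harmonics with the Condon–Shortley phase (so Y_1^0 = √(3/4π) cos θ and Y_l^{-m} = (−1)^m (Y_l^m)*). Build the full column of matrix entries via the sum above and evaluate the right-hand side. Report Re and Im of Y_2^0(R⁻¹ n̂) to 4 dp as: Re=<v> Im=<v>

Need the full column D^2_{m',0} for m'=−2..2 at α=0.2507, β=1.1699, γ=6.1673.
cos(β/2)=0.833740, sin(β/2)=0.552158
d^2_{-2,0}: single k=2 term ⇒ +0.519114;  D = +0.455217+0.249514i
d^2_{-1,0}: k∈[1..2] ⇒ +0.783845 -0.343792 = +0.440053;  D = +0.426297+0.109169i
d^2_{0,0}: k∈[0..2] ⇒ +0.483194 -0.847710 +0.092951 = -0.271565;  D = -0.271565+0.000000i
d^2_{1,0}: k∈[0..1] ⇒ -0.783845 +0.343792 = -0.440053;  D = -0.426297+0.109169i
d^2_{2,0}: single k=0 term ⇒ +0.519114;  D = +0.455217-0.249514i
Y_2^{m'}(θ=2.0032,φ=2.4596) and Σ D·Y over m':
  (+0.4552+0.2495i)·(+0.0654+0.3117i)  (+0.4263+0.1092i)·(+0.2282+0.1853i)  (-0.2716+0.0000i)·(-0.1492+0.0000i)  (-0.4263+0.1092i)·(-0.2282+0.1853i)  (+0.4552-0.2495i)·(+0.0654-0.3117i)
Y_2^0(R⁻¹ n̂) = +0.098636+0.000000i

Re=0.0986 Im=0.0000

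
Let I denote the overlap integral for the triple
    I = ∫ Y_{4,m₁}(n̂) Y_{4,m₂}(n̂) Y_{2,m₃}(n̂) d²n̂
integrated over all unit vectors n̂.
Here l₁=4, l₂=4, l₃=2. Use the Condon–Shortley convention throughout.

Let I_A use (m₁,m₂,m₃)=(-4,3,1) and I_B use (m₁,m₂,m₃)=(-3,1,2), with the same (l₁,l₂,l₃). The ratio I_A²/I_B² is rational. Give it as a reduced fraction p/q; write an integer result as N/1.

Shared (l₁,l₂,l₃)=(4,4,2): N and (l;000)² cancel in I_A²/I_B².
A: Δ = 6!·2!·2!/11! = 1/13860; Racah Σ t=6..6: t=6:+1/1440 = 1/1440; ⇒ 3j(4 4 2; -4 3 1)² = 7/165, sgn -1
B: Δ = 6!·2!·2!/11! = 1/13860; Racah Σ t=5..5: t=5:−1/480 = -1/480; ⇒ 3j(4 4 2; -3 1 2)² = 3/110, sgn -1
I_A²/I_B² = (7/165)/(3/110) = 14/9

14/9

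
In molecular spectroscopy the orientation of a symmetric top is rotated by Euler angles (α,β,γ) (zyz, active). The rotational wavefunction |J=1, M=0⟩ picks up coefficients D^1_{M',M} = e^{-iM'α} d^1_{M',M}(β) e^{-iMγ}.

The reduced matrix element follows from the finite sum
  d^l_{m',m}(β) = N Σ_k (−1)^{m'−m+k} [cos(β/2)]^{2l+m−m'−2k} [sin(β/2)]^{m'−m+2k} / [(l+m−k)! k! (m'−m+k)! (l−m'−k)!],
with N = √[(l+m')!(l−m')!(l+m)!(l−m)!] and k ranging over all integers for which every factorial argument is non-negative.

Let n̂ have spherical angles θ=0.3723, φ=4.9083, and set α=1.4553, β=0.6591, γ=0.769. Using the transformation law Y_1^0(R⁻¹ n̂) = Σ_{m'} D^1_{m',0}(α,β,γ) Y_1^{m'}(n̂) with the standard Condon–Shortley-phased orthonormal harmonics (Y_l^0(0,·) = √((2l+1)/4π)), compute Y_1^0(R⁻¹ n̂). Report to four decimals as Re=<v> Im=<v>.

Re=0.2562 Im=0.0000

Need the full column D^1_{m',0} for m'=−1..1 at α=1.4553, β=0.6591, γ=0.7690.
cos(β/2)=0.946188, sin(β/2)=0.323617
d^1_{-1,0}: single k=1 term ⇒ +0.433036;  D = +0.049903+0.430151i
d^1_{0,0}: k∈[0..1] ⇒ +0.895272 -0.104728 = +0.790544;  D = +0.790544+0.000000i
d^1_{1,0}: single k=0 term ⇒ -0.433036;  D = -0.049903+0.430151i
Y_1^{m'}(θ=0.3723,φ=4.9083) and Σ D·Y over m':
  (+0.0499+0.4302i)·(+0.0245+0.1233i)  (+0.7905+0.0000i)·(+0.4551+0.0000i)  (-0.0499+0.4302i)·(-0.0245+0.1233i)
Y_1^0(R⁻¹ n̂) = +0.256190+0.000000i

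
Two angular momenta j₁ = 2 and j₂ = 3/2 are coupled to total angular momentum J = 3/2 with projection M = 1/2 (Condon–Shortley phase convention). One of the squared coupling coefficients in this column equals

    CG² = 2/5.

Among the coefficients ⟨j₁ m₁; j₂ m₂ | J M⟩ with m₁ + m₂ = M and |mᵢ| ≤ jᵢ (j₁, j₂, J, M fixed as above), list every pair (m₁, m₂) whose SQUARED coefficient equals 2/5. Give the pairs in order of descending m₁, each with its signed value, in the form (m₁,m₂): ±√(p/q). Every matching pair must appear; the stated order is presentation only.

Admissible pairs with m₁+m₂ = M = 1/2: (-1,3/2), (0,1/2), (1,-1/2), (2,-3/2)
  (m₁,m₂)=(2,-3/2): CG² = 2/5, CG = +√(2/5)   ← matches the target
  (m₁,m₂)=(1,-1/2): CG² = 0/1, CG = 0
  (m₁,m₂)=(0,1/2): CG² = 1/5, CG = −√(1/5)
  (m₁,m₂)=(-1,3/2): CG² = 2/5, CG = +√(2/5)   ← matches the target
Pairs with CG² = 2/5: (2,-3/2): +√(2/5); (-1,3/2): +√(2/5)

(2,-3/2): +√(2/5); (-1,3/2): +√(2/5)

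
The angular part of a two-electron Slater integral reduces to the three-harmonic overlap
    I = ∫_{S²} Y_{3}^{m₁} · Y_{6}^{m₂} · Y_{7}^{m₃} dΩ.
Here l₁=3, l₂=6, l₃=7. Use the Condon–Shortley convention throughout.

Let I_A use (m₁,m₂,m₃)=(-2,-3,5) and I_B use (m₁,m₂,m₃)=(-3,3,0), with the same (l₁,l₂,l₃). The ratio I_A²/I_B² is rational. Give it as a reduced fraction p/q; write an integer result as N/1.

275/252

l's match ⇒ only the (l;m) 3-j factors differ between A and B.
A: triangle coeff Δ(3,6,7) = 1/2042040; Σ_t [1,2]: t=1:−1/1935360 t=2:+1/4354560 = -1/3483648; (3j)²=125/12376 [(3 6 7; -2 -3 5)], sign=-1
B: triangle coeff Δ(3,6,7) = 1/2042040; Σ_t [2,2]: t=2:+1/1451520 = 1/1451520; (3j)²=45/4862 [(3 6 7; -3 3 0)], sign=-1
I_A²/I_B² = (125/12376)/(45/4862) = 275/252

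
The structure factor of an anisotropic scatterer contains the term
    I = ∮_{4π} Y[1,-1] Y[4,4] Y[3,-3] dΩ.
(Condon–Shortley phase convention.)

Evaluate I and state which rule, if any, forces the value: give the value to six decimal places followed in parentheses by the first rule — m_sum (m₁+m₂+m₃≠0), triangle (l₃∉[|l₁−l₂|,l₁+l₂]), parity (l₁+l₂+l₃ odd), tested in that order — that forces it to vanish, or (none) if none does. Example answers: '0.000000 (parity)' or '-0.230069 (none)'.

Rules hold: Σm=0, L=8 even, 3≤3≤5.
N = 3·9·7 = 189
Δ = 2!·0!·6!/9! = 1/252
Racah Σ t=1..1: t=1:−1/36 = -1/36
⇒ 3j(1 4 3; 0 0 0)² = 4/63, sgn +1
Racah Σ t=2..2: t=2:+1/1440 = 1/1440
⇒ 3j(1 4 3; -1 4 -3)² = 1/9, sgn +1
4πI² = N·(3j₀)²·(3jₘ)² = 4/3
I = +1·√(1.33333/4π) = 0.32573501
No selection rule forces the value: the integral is nonzero (none).

0.325735 (none)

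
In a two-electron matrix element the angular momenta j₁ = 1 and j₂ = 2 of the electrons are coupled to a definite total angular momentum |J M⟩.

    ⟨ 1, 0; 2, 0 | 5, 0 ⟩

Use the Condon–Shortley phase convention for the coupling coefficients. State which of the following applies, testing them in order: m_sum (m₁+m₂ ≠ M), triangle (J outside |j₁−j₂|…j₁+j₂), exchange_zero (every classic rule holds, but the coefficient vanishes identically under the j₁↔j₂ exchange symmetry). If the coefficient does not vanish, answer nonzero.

triangle

m-sum: m₁+m₂ = 0+0 = 0, M = 0  ✓
triangle: need |j₁−j₂| ≤ J ≤ j₁+j₂, i.e. J ∈ [1, 3]; J = 5 is outside ✗ ⇒ coefficient is 0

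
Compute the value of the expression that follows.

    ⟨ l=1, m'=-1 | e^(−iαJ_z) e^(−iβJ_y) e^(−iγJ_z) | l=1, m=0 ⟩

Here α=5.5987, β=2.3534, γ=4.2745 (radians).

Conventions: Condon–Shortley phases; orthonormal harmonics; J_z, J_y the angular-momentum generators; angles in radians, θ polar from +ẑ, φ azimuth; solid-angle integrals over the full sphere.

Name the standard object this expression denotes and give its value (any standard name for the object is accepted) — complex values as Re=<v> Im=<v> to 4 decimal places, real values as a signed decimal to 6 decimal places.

Wigner D-matrix element, Re=0.3885 Im=-0.3170

This is a Wigner D-matrix element — the rotation-matrix element ⟨l m'| R(α,β,γ) |l m⟩ in the angular-momentum basis.
First d^1_{-1,0}(β=2.3534), then the phase factors e^{-i(-1)α} and e^{-i(0)γ}:
Half-angle: c=0.383974, s=0.923344. N=√(1·2·1·1)=1.414214
k: max(0,(0)−(-1))=1 … min(1+(0),1−(-1))=1
  k=1: (−1)^0·1.4142/(1)·0.3840^1·0.9233^1 = +0.501395
d^1_{-1,0}(2.3534) = +0.501395
Phases: e^{-i·(-1)·5.5987}=+0.774745-0.632274i, e^{-i·(0)·4.2745}=+1.000000+0.000000i ⇒ D=+0.388453-0.317019i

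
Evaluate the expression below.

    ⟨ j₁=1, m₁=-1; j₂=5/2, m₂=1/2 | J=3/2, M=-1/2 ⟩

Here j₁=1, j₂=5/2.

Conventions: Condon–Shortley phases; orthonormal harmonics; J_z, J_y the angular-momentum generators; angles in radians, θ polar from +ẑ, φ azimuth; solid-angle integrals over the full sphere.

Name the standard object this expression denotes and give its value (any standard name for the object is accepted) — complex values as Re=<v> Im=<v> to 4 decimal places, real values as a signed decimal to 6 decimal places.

Clebsch–Gordan coefficient, +√(1/5) ≈ +0.447214

This is a Clebsch–Gordan (vector-coupling) coefficient.
j₁+j₂−J=2  J+j₁−j₂=0  J−j₁+j₂=3  j₁+j₂+J+1=6
(j₁±m₁, j₂±m₂, J±M) = (0,2,3,2,1,2)
P² = 16/5
sum k=2..2:
  [2] +1/4 = 1/4
S = 1/4
C² = P²·S² = 1/5 ; C = +0.447214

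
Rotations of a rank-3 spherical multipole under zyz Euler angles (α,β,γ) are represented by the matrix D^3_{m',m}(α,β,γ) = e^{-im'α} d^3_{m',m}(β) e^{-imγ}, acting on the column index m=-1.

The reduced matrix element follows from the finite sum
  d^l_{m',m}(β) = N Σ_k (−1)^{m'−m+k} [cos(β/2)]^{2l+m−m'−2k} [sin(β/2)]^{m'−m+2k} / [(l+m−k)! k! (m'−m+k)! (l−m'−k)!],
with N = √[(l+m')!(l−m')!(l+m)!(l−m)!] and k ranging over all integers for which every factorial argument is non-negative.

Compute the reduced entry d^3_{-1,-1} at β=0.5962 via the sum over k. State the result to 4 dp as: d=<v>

d=0.2275

d^3_{-1,-1}(β=0.5962) via the finite sum:
c=cos(0.596200/2)=0.955896, s=sin(0.596200/2)=0.293705; N=√[2·24·2·24]=48.000000
k∈{0,1,2} keeps every argument non-negative
  k=0: (−1)^0·48.0000/(48)·0.9559^6·0.2937^0 = +0.762895
  k=1: (−1)^1·48.0000/(6)·0.9559^4·0.2937^2 = -0.576175
  k=2: (−1)^2·48.0000/(8)·0.9559^2·0.2937^4 = +0.040796
d^3_{-1,-1}(0.5962) = +0.762895 -0.576175 +0.040796 = +0.227516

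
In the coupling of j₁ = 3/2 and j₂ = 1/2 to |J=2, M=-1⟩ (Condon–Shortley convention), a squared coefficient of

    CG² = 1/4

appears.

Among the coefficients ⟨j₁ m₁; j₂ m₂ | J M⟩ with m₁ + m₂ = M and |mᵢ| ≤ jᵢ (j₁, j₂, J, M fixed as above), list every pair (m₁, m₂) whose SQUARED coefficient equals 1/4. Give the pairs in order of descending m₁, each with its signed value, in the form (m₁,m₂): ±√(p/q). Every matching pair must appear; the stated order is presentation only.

Admissible pairs with m₁+m₂ = M = -1: (-3/2,1/2), (-1/2,-1/2)
  (m₁,m₂)=(-1/2,-1/2): CG² = 3/4, CG = +√(3/4)
  (m₁,m₂)=(-3/2,1/2): CG² = 1/4, CG = +√(1/4)   ← matches the target
Pairs with CG² = 1/4: (-3/2,1/2): +√(1/4)

(-3/2,1/2): +√(1/4)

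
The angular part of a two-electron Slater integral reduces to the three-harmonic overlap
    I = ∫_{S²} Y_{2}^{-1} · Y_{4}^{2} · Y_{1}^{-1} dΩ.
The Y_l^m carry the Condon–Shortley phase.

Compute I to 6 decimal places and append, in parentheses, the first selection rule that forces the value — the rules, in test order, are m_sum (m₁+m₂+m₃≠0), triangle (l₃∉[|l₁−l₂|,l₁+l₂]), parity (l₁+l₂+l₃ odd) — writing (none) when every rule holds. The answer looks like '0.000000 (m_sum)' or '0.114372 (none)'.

|2−4|≤1≤2+4 violated ⇒ I = 0

0.000000 (triangle)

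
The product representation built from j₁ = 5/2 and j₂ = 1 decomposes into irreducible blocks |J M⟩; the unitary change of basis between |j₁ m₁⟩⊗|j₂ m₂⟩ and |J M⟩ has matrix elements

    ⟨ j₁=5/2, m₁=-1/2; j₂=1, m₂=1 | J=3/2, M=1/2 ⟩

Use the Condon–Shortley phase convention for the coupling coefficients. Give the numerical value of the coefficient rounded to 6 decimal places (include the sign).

triangle: 2!*3!*0!/6! = 12/720
(j±m)!: 2!*3!*2!*0!*2!*1! = 48
prefactor² = (2J+1)*Δ*N² = 16/5
  k=2: +1/(2!*0!*1!*0!*2!*0!) = 1/4
Σ = 1/4  ⇒  CG² = 16/5*(1/4)² = 1/5
CG = +√(1/5) = +0.447214

+√(1/5) = +0.447214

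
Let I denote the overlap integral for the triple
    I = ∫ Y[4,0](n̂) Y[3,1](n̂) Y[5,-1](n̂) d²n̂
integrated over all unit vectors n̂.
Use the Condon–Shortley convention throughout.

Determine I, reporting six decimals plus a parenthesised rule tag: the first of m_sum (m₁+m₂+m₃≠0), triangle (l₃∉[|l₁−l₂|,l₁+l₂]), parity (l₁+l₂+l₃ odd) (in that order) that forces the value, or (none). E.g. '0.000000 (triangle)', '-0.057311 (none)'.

Checks pass: Σm=0; 12 even; l₃=5∈[1,7].
(2·4+1)(2·3+1)(2·5+1) = 693
Δ: 2! 6! 4! / 13! → 1/180180
sum: t=0:+1/576 t=1:−1/144 t=2:+1/576 = -1/288
3j²(4 3 5; 0 0 0) = Δ·Π!·Σ² = 20/1001  (sign +1)
sum: t=0:+1/2304 t=1:−1/216 t=2:+1/384 = -11/6912
3j²(4 3 5; 0 1 -1) = Δ·Π!·Σ² = 11/1638  (sign -1)
combine: 4πI² = 693·20/1001·11/1638 = 110/1183
take √, sign -1: I = -0.08601992
No selection rule forces the value: the integral is nonzero (none).

-0.086020 (none)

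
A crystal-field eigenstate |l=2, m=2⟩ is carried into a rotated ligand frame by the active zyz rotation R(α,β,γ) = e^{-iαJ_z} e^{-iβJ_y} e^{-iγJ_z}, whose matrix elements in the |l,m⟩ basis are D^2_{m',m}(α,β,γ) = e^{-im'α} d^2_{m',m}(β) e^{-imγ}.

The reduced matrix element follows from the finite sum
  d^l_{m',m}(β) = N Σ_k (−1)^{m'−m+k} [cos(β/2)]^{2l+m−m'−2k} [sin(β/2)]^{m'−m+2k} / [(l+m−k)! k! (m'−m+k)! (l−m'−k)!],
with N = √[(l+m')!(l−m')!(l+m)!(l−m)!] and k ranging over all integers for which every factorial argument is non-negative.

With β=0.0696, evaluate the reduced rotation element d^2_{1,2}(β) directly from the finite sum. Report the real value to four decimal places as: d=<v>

d=0.0695

d^2_{1,2}(β=0.0696) via the finite sum:
Half-angle: c=0.999395, s=0.034793. N=√(6·1·24·1)=12.000000
k∈{1} keeps every argument non-negative
  k=1: (−1)^0·12.0000/(6)·0.9994^3·0.0348^1 = +0.069460
d^2_{1,2}(0.0696) = +0.069460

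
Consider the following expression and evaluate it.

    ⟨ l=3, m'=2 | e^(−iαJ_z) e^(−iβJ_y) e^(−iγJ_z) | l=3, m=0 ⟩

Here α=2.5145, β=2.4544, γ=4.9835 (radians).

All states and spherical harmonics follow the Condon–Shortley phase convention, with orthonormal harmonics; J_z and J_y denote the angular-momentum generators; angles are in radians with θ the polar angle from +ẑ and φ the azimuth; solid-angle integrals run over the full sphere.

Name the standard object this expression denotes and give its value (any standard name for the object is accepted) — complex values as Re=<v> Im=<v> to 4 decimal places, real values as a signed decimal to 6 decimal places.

This is a Wigner D-matrix element — the rotation-matrix element ⟨l m'| R(α,β,γ) |l m⟩ in the angular-momentum basis.
Split into d^3_{2,0}(β=2.4544) × two z-phases.
Half-angle: c=0.336875, s=0.941549. N=√(120·1·6·6)=65.726707
The bounds max(0,m−m')=0 and min(l+m,l−m')=1 give 2 terms
  k=0: (−1)^2·65.7267/(12)·0.3369^4·0.9415^2 = +0.062535
  k=1: (−1)^3·65.7267/(12)·0.3369^2·0.9415^4 = -0.488508
d^3_{2,0}(2.4544) = +0.062535 -0.488508 = -0.425973
D = (+0.311348+0.950296i)·(-0.425973)·(+1.000000+0.000000i) = -0.132626-0.404800i

Wigner D-matrix element, Re=-0.1326 Im=-0.4048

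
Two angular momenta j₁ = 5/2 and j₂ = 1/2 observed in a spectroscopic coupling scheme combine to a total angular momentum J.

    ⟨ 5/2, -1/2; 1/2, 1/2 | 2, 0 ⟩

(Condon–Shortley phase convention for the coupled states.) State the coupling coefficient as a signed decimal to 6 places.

j₁+j₂−J=1  J+j₁−j₂=4  J−j₁+j₂=0  j₁+j₂+J+1=6
(j₁±m₁, j₂±m₂, J±M) = (2,3,1,0,2,2)
P² = 8
sum k=1..1:
  [1] −1/4 = -1/4
S = -1/4
C² = P²·S² = 1/2 ; C = -0.707107

−√(1/2) = -0.707107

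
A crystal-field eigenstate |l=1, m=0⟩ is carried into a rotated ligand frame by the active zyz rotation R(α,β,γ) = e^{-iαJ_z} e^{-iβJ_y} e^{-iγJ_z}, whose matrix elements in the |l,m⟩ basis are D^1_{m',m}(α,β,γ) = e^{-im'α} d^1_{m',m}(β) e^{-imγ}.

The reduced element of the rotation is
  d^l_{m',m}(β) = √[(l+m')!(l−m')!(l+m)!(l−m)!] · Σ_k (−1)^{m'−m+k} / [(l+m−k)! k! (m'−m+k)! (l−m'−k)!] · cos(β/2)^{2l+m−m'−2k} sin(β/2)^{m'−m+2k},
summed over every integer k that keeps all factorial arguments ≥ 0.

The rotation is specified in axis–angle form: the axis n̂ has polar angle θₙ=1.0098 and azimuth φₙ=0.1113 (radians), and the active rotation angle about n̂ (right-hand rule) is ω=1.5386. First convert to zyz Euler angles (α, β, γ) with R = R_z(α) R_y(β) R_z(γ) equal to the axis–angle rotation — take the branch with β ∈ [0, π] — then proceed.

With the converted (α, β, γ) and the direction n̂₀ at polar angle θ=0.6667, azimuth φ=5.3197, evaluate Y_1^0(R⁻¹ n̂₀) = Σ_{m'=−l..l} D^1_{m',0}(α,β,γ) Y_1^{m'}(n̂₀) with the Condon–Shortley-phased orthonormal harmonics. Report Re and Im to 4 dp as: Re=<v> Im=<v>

Re=0.4051 Im=0.0000

Axis–angle → zyz. n̂ = (sinθₙcosφₙ, sinθₙsinφₙ, cosθₙ) = (+0.841486, +0.094046, +0.532030), ω = 1.5386.
R = I cosω + sinω [n̂]ₓ + (1−cosω) n̂n̂ᵀ gives
  R = [+0.717496, -0.455163, +0.527282; +0.608345, +0.040751, -0.792626; +0.339287, +0.889475, +0.306135]
β = atan2(√(R₁₃²+R₂₃²), R₃₃) = 1.259666; α = atan2(R₂₃, R₁₃) mod 2π = 5.299399; γ = atan2(R₃₂, −R₃₁) mod 2π = 1.935207
Need the full column D^1_{m',0} for m'=−1..1 at α=5.2994, β=1.2597, γ=1.9352.
cos(β/2)=0.808126, sin(β/2)=0.589010
d^1_{-1,0}: single k=1 term ⇒ +0.673157;  D = +0.372844-0.560471i
d^1_{0,0}: k∈[0..1] ⇒ +0.653067 -0.346933 = +0.306135;  D = +0.306135+0.000000i
d^1_{1,0}: single k=0 term ⇒ -0.673157;  D = -0.372844-0.560471i
Y_1^{m'}(θ=0.6667,φ=5.3197) and Σ D·Y over m':
  (+0.3728-0.5605i)·(+0.1219+0.1754i)  (+0.3061+0.0000i)·(+0.3840+0.0000i)  (-0.3728-0.5605i)·(-0.1219+0.1754i)
Y_1^0(R⁻¹ n̂) = +0.405132+0.000000i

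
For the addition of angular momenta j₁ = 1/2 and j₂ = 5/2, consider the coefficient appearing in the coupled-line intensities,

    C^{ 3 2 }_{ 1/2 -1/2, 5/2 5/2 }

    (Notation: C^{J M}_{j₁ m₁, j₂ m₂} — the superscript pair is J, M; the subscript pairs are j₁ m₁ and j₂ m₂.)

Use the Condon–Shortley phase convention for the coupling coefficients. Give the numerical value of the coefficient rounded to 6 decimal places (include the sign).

+0.408248

triangle: 0!*1!*5!/7! = 120/5040
(j±m)!: 0!*1!*5!*0!*5!*1! = 14400
prefactor² = (2J+1)*Δ*N² = 2400
  k=0: +1/(0!*0!*1!*5!*0!*0!) = 1/120
Σ = 1/120  ⇒  CG² = 2400*(1/120)² = 1/6
CG = +√(1/6) = +0.408248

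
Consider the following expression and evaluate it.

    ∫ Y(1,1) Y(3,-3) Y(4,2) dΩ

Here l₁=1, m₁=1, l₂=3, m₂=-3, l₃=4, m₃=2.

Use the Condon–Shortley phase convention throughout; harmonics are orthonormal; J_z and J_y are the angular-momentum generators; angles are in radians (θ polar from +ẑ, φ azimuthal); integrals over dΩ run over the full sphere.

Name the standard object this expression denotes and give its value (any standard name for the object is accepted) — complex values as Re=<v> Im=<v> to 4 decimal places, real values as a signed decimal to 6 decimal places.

This is a Gaunt coefficient — the integral of a triple product of spherical harmonics over the sphere.
Checks pass: Σm=0; 8 even; l₃=4∈[2,4].
(2·1+1)(2·3+1)(2·4+1) = 189
Δ: 0! 2! 6! / 9! → 1/252
sum: t=0:+1/36 = 1/36
3j²(1 3 4; 0 0 0) = Δ·Π!·Σ² = 4/63  (sign +1)
sum: t=0:+1/1440 = 1/1440
3j²(1 3 4; 1 -3 2) = Δ·Π!·Σ² = 1/252  (sign +1)
combine: 4πI² = 189·4/63·1/252 = 1/21
take √, sign +1: I = 0.06155813

Gaunt coefficient, +0.061558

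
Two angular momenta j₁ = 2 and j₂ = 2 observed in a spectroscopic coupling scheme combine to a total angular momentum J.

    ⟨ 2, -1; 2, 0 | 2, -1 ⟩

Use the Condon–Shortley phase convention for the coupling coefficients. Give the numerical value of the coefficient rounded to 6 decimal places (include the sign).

j₁+j₂−J=2  J+j₁−j₂=2  J−j₁+j₂=2  j₁+j₂+J+1=7
(j₁±m₁, j₂±m₂, J±M) = (1,3,2,2,1,3)
P² = 8/7
sum k=1..2:
  [1] −1/2 = -1/2
  [2] +1/4 = 1/4
S = -1/4
C² = P²·S² = 1/14 ; C = -0.267261

−√(1/14) = -0.267261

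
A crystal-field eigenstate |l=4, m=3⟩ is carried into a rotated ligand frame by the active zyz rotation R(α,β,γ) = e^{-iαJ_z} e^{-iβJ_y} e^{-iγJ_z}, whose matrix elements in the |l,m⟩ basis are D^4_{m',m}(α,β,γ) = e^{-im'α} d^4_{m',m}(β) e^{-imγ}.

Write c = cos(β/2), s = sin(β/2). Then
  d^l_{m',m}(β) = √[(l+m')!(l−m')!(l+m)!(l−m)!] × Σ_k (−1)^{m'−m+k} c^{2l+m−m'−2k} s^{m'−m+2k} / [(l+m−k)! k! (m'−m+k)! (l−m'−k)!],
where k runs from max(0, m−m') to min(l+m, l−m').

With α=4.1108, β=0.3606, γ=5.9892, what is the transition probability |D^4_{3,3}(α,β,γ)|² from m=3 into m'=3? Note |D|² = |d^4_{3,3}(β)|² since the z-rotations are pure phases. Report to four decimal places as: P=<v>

P=0.4534

Split into d^4_{3,3}(β=0.3606) × two z-phases.
With c≡cos(β/2)=0.983790 and s≡sin(β/2)=0.179325, N=[5040·1·5040·1]^{1/2}=5040.000000
k∈{0,1} keeps every argument non-negative
  k=0: (−1)^0·5040.0000/(5040)·0.9838^8·0.1793^0 = +0.877443
  k=1: (−1)^1·5040.0000/(720)·0.9838^6·0.1793^2 = -0.204076
d^4_{3,3}(0.3606) = +0.877443 -0.204076 = +0.673367
|D^4_{3,3}|² = |d^4_{3,3}(β)|² = (+0.673367)² = 0.453423 (the z-rotation phases have unit modulus)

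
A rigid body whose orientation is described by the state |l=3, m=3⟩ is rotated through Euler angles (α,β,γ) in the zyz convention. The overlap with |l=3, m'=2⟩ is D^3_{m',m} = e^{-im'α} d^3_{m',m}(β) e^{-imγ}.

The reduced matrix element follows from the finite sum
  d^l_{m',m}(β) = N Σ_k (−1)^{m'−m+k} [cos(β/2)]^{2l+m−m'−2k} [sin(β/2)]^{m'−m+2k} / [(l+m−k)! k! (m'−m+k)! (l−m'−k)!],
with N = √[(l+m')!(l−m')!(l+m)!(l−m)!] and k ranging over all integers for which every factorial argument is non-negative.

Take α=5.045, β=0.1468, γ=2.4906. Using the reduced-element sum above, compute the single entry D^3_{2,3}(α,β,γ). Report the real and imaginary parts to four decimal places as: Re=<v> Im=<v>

First d^3_{2,3}(β=0.1468), then the phase factors e^{-i(2)α} and e^{-i(3)γ}:
Half-angle: c=0.997307, s=0.073334. N=√(120·1·720·1)=293.938769
k: max(0,(3)−(2))=1 … min(3+(3),3−(2))=1
  k=1: (−1)^0·293.9388/(120)·0.9973^5·0.0733^1 = +0.177226
d^3_{2,3}(0.1468) = +0.177226
Attach z-rotation phases: D = e^{-i(2)(5.0450)}·(+0.177226)·e^{-i(3)(2.4906)} = +0.049495+0.170174i

Re=0.0495 Im=0.1702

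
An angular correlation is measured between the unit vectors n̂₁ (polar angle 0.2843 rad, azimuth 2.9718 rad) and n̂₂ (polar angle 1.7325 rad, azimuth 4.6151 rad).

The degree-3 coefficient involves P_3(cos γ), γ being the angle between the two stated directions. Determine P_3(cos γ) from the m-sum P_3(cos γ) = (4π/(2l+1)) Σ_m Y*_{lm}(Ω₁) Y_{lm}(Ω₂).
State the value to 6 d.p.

Summing Y*_{l m}(θ₁,φ₁)·Y_{l m}(θ₂,φ₂) over m ∈ [−3, 3]; prefactor 4π/(2·3+1) = 1.795196:
  term(m=-3) = (0.000797, 0.003606)   from Y*(Ω₁)=(-0.008038, 0.004489), Y(Ω₂)=(0.115415, -0.384144)
  term(m=-2) = (0.012239, -0.001787)   from Y*(Ω₁)=(0.072767, -0.025706), Y(Ω₂)=(0.157250, 0.030989)
  term(m=-1) = (0.006575, 0.090526)   from Y*(Ω₁)=(-0.322231, 0.055244), Y(Ω₂)=(0.026967, -0.276312)
  term(m=+0) = (0.099248, 0.000000)   from Y*(Ω₁)=(0.575492, -0.000000), Y(Ω₂)=(0.172457, 0.000000)
  term(m=+1) = (0.006575, -0.090526)   from Y*(Ω₁)=(0.322231, 0.055244), Y(Ω₂)=(-0.026967, -0.276312)
  term(m=+2) = (0.012239, 0.001787)   from Y*(Ω₁)=(0.072767, 0.025706), Y(Ω₂)=(0.157250, -0.030989)
  term(m=+3) = (0.000797, -0.003606)   from Y*(Ω₁)=(0.008038, 0.004489), Y(Ω₂)=(-0.115415, -0.384144)
Accumulated sum (0.138470, -0.000000); after 4π/(2l+1) scaling, (0.248581, -0.000000) ⇒ P_3 = 0.248581

0.248581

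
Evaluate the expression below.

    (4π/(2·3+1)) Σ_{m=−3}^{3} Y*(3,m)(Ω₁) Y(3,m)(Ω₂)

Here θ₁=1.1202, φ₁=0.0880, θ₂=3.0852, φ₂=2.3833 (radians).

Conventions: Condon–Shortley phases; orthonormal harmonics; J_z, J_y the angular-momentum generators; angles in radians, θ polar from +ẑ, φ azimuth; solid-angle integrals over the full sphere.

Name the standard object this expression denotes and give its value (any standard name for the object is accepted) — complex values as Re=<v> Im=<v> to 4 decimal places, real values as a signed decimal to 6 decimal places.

Legendre polynomial (addition theorem), +0.445679

This sum is the spherical-harmonic addition theorem: it equals the Legendre polynomial P_l(cos γ) of the angle γ between the two directions.
Term-by-term m-sum for l=3 (normalisation 4π/7 = 1.795196):
  m=-3: Y*=+0.293802+0.079417i  Y=+0.000048-0.000057i  product +0.000019-0.000013i
  m=-2: Y*=+0.355091+0.063149i  Y=-0.000176-0.003237i  product +0.000142-0.001160i
  m=-1: Y*=-0.014979-0.001322i  Y=-0.052688-0.049907i  product +0.000723+0.000817i
  m=+0: Y*=-0.333439-0.000000i  Y=-0.739248+0.000000i  product +0.246494+0.000000i
  m=+1: Y*=+0.014979-0.001322i  Y=+0.052688-0.049907i  product +0.000723-0.000817i
  m=+2: Y*=+0.355091-0.063149i  Y=-0.000176+0.003237i  product +0.000142+0.001160i
  m=+3: Y*=-0.293802+0.079417i  Y=-0.000048-0.000057i  product +0.000019+0.000013i
Total Σ_m = +0.248262+0.000000i. Multiply by 1.795196: +0.445679+0.000000i. P_3(cos γ) = 0.445679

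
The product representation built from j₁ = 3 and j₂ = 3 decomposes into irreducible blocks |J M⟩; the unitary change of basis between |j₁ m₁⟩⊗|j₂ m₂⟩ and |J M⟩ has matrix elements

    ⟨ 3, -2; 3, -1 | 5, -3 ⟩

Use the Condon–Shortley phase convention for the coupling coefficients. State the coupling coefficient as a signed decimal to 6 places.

−√(1/6) = -0.408248

√[11·1!5!5!/12! · 1!5!2!4!2!8!] = √(153600)
  +(−1)^0/∏(0,1,5,2,0,3)! = 1/1440  (running 1/1440)
  +(−1)^1/∏(1,0,4,1,1,4)! = -1/576  (running -1/960)
⟨..|..⟩ = √(153600)·(-1/960) = -0.408248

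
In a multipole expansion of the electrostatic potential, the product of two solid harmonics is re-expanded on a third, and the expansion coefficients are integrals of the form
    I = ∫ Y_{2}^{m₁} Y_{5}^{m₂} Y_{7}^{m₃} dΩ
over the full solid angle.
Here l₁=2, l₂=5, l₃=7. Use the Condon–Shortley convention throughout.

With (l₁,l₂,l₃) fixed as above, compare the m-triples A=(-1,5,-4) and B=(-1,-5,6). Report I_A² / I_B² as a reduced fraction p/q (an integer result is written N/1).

Same 2,5,7: normalisation and zero-m 3j drop out of the ratio.
A: Δ: 0! 4! 10! / 15! → 1/15015; sum: t=0:+1/21772800 = 1/21772800; 3j²(2 5 7; -1 5 -4) = Δ·Π!·Σ² = 1/1365  (sign -1)
B: Δ: 0! 4! 10! / 15! → 1/15015; sum: t=0:+1/21772800 = 1/21772800; 3j²(2 5 7; -1 -5 6) = Δ·Π!·Σ² = 2/105  (sign -1)
I_A²/I_B² = (1/1365)/(2/105) = 1/26

1/26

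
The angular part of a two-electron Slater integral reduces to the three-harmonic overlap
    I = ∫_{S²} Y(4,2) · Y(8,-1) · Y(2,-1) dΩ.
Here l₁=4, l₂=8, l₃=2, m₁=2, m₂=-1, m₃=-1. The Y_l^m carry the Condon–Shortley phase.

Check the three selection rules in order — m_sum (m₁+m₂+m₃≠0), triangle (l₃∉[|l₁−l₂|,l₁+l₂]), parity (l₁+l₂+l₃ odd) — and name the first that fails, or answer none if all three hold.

triangle

m₁+m₂+m₃ = 2 − 1 − 1 = 0  ✓
triangle: need |l₁−l₂| ≤ l₃ ≤ l₁+l₂ = [4,12]; l₃=2 is outside  ✗
parity: l₁+l₂+l₃ = 14 is even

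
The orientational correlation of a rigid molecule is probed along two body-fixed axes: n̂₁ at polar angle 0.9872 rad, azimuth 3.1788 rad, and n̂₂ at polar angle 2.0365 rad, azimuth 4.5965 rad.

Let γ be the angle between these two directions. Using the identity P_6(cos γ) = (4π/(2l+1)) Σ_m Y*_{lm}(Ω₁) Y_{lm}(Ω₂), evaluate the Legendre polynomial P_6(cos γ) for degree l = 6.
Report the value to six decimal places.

-0.201345

Expand P_6 via completeness: Σ_{m} conj(Y_{6,m}) at Ω₁ times Y_{6,m} at Ω₂ —
  m=-6: Y*=0.15908 + 0.03612j  Y=-0.18875 - 0.15748j  product -0.02434 - 0.03187j
  m=-5: Y*=-0.36671 - 0.06902j  Y=0.23433 - 0.35810j  product -0.11065 + 0.11514j
  m=-4: Y*=0.40037 + 0.06003j  Y=0.24777 + 0.12386j  product 0.09176 + 0.06446j
  m=-3: Y*=-0.07047 - 0.00790j  Y=0.05558 - 0.15338j  product -0.00513 + 0.01037j
  m=-2: Y*=-0.32185 - 0.02399j  Y=0.32590 + 0.07692j  product -0.10305 - 0.03258j
  m=-1: Y*=0.20192 + 0.00752j  Y=0.00559 - 0.04801j  product 0.00149 - 0.00965j
  m=+0: Y*=0.27379 + 0.00000j  Y=0.33428 + 0.00000j  product 0.09153 + 0.00000j
  m=+1: Y*=-0.20192 + 0.00752j  Y=-0.00559 - 0.04801j  product 0.00149 + 0.00965j
  m=+2: Y*=-0.32185 + 0.02399j  Y=0.32590 - 0.07692j  product -0.10305 + 0.03258j
  m=+3: Y*=0.07047 - 0.00790j  Y=-0.05558 - 0.15338j  product -0.00513 - 0.01037j
  m=+4: Y*=0.40037 - 0.06003j  Y=0.24777 - 0.12386j  product 0.09176 - 0.06446j
  m=+5: Y*=0.36671 - 0.06902j  Y=-0.23433 - 0.35810j  product -0.11065 - 0.11514j
  m=+6: Y*=0.15908 - 0.03612j  Y=-0.18875 + 0.15748j  product -0.02434 + 0.03187j
Σ over m = -0.20829 + 0.00000j; ×(4π/13) → -0.20135 + 0.00000j. Real part: -0.201345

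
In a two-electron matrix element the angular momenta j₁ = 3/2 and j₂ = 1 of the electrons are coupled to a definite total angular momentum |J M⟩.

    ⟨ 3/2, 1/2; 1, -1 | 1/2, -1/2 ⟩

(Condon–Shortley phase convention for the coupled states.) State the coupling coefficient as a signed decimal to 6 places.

triangle: 2!×1!×0!/4! = 2/24
(j±m)!: 2!×1!×0!×2!×0!×1! = 4
prefactor² = (2J+1)×Δ×N² = 2/3
  k=0: +1/(0!×2!×1!×0!×0!×0!) = 1/2
Σ = 1/2  ⇒  CG² = 2/3×(1/2)² = 1/6
CG = +√(1/6) = +0.408248

+0.408248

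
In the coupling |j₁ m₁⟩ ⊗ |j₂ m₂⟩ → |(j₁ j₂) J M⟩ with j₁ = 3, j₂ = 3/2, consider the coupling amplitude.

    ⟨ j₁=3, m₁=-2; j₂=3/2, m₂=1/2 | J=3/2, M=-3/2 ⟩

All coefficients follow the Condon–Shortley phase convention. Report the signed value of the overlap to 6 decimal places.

triangle: 3!·3!·0!/7! = 36/5040
(j±m)!: 1!·5!·2!·1!·0!·3! = 1440
prefactor² = (2J+1)·Δ·N² = 288/7
  k=2: +1/(2!·1!·3!·0!·0!·0!) = 1/12
Σ = 1/12  ⇒  CG² = 288/7·(1/12)² = 2/7
CG = +√(2/7) = +0.534522

+√(2/7) ≈ +0.534522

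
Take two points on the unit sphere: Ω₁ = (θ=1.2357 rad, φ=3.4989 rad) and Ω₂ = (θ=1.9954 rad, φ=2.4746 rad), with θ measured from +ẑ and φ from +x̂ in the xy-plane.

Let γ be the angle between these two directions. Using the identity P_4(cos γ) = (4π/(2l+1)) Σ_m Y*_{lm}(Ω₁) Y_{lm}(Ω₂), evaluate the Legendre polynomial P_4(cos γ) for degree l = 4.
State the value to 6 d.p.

0.051901

Term-by-term m-sum for l=4 (normalisation 4π/9 = 1.396263):
  term(m=-4) = (-0.061972, -0.087696)   from Y*(Ω₁)=(0.049664, 0.348468), Y(Ω₂)=(-0.271491, 0.139148)
  term(m=-3) = (0.134929, -0.009283)   from Y*(Ω₁)=(-0.165869, -0.304435), Y(Ω₂)=(-0.162691, 0.354569)
  term(m=-2) = (0.001740, -0.003361)   from Y*(Ω₁)=(-0.054751, -0.047501), Y(Ω₂)=(0.012249, 0.050753)
  term(m=-1) = (-0.055112, -0.090601)   from Y*(Ω₁)=(0.308735, 0.115261), Y(Ω₂)=(-0.252827, -0.199069)
  term(m=+0) = (-0.001999, 0.000000)   from Y*(Ω₁)=(0.017444, -0.000000), Y(Ω₂)=(-0.114593, 0.000000)
  term(m=+1) = (-0.055112, 0.090601)   from Y*(Ω₁)=(-0.308735, 0.115261), Y(Ω₂)=(0.252827, -0.199069)
  term(m=+2) = (0.001740, 0.003361)   from Y*(Ω₁)=(-0.054751, 0.047501), Y(Ω₂)=(0.012249, -0.050753)
  term(m=+3) = (0.134929, 0.009283)   from Y*(Ω₁)=(0.165869, -0.304435), Y(Ω₂)=(0.162691, 0.354569)
  term(m=+4) = (-0.061972, 0.087696)   from Y*(Ω₁)=(0.049664, -0.348468), Y(Ω₂)=(-0.271491, -0.139148)
Σ over m = (0.037171, -0.000000); ×(4π/9) → (0.051901, -0.000000). Real part: 0.051901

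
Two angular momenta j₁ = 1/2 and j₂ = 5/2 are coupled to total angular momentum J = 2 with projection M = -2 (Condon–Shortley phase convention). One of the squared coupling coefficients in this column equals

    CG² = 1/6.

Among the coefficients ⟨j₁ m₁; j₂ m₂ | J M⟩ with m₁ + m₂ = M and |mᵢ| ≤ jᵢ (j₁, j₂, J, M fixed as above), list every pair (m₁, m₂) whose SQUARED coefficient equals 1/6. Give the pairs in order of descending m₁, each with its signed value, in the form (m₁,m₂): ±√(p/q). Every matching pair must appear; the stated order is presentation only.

(-1/2,-3/2): −√(1/6)

Admissible pairs with m₁+m₂ = M = -2: (-1/2,-3/2), (1/2,-5/2)
  (m₁,m₂)=(1/2,-5/2): CG² = 5/6, CG = +√(5/6)
  (m₁,m₂)=(-1/2,-3/2): CG² = 1/6, CG = −√(1/6)   ← matches the target
Pairs with CG² = 1/6: (-1/2,-3/2): −√(1/6)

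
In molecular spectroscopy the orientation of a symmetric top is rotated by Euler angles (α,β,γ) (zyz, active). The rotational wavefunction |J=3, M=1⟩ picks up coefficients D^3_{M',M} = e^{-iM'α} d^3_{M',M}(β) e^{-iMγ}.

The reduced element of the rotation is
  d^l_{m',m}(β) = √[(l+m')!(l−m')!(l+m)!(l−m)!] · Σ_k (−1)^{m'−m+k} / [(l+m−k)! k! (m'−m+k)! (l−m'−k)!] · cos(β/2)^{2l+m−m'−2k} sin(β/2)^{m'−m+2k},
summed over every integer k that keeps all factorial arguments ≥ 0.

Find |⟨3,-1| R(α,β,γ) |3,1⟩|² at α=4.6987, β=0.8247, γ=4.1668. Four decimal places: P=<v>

Split into d^3_{-1,1}(β=0.8247) × two z-phases.
c=cos(0.824700/2)=0.916182, s=sin(0.824700/2)=0.400763; N=√[2·24·24·2]=48.000000
k∈{2,3,4} keeps every argument non-negative
  k=2: (−1)^0·48.0000/(8)·0.9162^4·0.4008^2 = +0.678975
  k=3: (−1)^1·48.0000/(6)·0.9162^2·0.4008^4 = -0.173223
  k=4: (−1)^2·48.0000/(48)·0.9162^0·0.4008^6 = +0.004143
d^3_{-1,1}(0.8247) = +0.678975 -0.173223 +0.004143 = +0.509895
|D^3_{-1,1}|² = |d^3_{-1,1}(β)|² = (+0.509895)² = 0.259993 (the z-rotation phases have unit modulus)

P=0.2600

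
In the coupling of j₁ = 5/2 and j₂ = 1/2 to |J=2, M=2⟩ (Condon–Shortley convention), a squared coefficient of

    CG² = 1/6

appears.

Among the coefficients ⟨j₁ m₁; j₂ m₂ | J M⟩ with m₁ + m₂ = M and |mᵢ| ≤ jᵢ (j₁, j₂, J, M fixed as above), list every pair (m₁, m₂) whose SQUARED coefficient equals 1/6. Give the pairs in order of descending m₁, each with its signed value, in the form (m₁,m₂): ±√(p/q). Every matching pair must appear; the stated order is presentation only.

(3/2,1/2): −√(1/6)

Admissible pairs with m₁+m₂ = M = 2: (3/2,1/2), (5/2,-1/2)
  (m₁,m₂)=(5/2,-1/2): CG² = 5/6, CG = +√(5/6)
  (m₁,m₂)=(3/2,1/2): CG² = 1/6, CG = −√(1/6)   ← matches the target
Pairs with CG² = 1/6: (3/2,1/2): −√(1/6)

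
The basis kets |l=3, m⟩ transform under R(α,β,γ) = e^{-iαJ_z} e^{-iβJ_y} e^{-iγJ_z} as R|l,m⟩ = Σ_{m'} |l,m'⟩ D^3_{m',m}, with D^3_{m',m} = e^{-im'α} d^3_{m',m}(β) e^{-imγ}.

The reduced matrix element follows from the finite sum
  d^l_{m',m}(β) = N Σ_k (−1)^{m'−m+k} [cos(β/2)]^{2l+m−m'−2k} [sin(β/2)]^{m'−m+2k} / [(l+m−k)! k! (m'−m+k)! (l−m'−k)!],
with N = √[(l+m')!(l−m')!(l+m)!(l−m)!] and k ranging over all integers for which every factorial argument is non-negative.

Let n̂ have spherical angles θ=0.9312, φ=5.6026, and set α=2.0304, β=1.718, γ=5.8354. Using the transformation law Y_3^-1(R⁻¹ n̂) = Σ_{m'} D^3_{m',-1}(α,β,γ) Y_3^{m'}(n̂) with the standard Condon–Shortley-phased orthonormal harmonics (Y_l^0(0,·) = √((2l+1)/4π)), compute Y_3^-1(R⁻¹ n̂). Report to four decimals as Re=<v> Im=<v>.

Re=-0.2134 Im=0.3751

Need the full column D^3_{m',-1} for m'=−3..3 at α=2.0304, β=1.7180, γ=5.8354.
cos(β/2)=0.653195, sin(β/2)=0.757190
d^3_{-3,-1}: single k=2 term ⇒ +0.404228;  D = +0.324285-0.241329i
d^3_{-2,-1}: k∈[1..2] ⇒ +0.284721 -0.765196 = -0.480475;  D = +0.428067+0.218210i
d^3_{-1,-1}: k∈[0..2] ⇒ +0.077671 -0.834970 +0.841503 = +0.084204;  D = -0.000995+0.084198i
d^3_{0,-1}: k∈[0..2] ⇒ -0.311896 +1.257345 -0.563193 = +0.382257;  D = +0.344569-0.165506i
d^3_{1,-1}: k∈[0..2] ⇒ +0.626227 -1.122004 +0.188464 = -0.307313;  D = +0.242132+0.189245i
d^3_{2,-1}: k∈[0..1] ⇒ -0.765196 +0.514122 = -0.251074;  D = +0.050816-0.245877i
d^3_{3,-1}: single k=0 term ⇒ +0.543188;  D = +0.525513-0.137437i
Y_3^{m'}(θ=0.9312,φ=5.6026) and Σ D·Y over m':
  (+0.3243-0.2413i)·(-0.0978+0.1920i)  (+0.4281+0.2182i)·(+0.0817+0.3841i)  (-0.0010+0.0842i)·(+0.1575+0.1275i)  (+0.3446-0.1655i)·(-0.2715+0.0000i)  (+0.2421+0.1892i)·(-0.1575+0.1275i)  (+0.0508-0.2459i)·(+0.0817-0.3841i)  (+0.5255-0.1374i)·(+0.0978+0.1920i)
Y_3^-1(R⁻¹ n̂) = -0.213377+0.375112i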